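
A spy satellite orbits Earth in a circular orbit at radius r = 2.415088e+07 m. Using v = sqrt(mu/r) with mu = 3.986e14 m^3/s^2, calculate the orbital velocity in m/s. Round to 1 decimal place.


Step 1: mu / r = 3.986e14 / 2.415088e+07 = 16504574.5745
Step 2: v = sqrt(16504574.5745) = 4062.6 m/s

4062.6


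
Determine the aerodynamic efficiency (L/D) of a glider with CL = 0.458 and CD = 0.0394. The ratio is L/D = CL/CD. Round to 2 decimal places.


Step 1: L/D = CL / CD = 0.458 / 0.0394
Step 2: L/D = 11.62

11.62


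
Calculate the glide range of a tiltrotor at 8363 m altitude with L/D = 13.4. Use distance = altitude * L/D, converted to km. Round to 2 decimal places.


Step 1: Glide distance = altitude * L/D = 8363 * 13.4 = 112064.2 m
Step 2: Convert to km: 112064.2 / 1000 = 112.06 km

112.06


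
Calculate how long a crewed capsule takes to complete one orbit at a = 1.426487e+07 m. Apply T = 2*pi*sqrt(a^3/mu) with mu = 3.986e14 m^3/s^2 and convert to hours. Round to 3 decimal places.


Step 1: a^3 / mu = 2.902709e+21 / 3.986e14 = 7.282260e+06
Step 2: sqrt(7.282260e+06) = 2698.5662 s
Step 3: T = 2*pi * 2698.5662 = 16955.59 s
Step 4: T in hours = 16955.59 / 3600 = 4.710 hours

4.710


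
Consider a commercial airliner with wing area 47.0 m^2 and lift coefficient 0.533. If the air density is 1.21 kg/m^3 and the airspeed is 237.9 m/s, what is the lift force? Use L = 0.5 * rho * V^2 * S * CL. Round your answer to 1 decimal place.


Step 1: Calculate dynamic pressure q = 0.5 * 1.21 * 237.9^2 = 0.5 * 1.21 * 56596.41 = 34240.8281 Pa
Step 2: Multiply by wing area and lift coefficient: L = 34240.8281 * 47.0 * 0.533
Step 3: L = 1609318.9184 * 0.533 = 857767.0 N

857767.0


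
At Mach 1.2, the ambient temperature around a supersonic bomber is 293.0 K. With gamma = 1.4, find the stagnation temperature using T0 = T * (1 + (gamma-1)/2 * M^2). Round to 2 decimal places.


Step 1: (gamma-1)/2 = 0.2
Step 2: M^2 = 1.44
Step 3: 1 + 0.2 * 1.44 = 1.288
Step 4: T0 = 293.0 * 1.288 = 377.38 K

377.38


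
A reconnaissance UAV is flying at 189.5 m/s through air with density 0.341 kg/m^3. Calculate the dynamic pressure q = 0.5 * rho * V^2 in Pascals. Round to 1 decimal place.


Step 1: V^2 = 189.5^2 = 35910.25
Step 2: q = 0.5 * 0.341 * 35910.25
Step 3: q = 6122.7 Pa

6122.7


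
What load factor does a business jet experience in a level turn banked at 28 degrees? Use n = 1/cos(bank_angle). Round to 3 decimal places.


Step 1: Convert 28 degrees to radians = 0.488692
Step 2: cos(28 deg) = 0.882948
Step 3: n = 1 / 0.882948 = 1.133

1.133


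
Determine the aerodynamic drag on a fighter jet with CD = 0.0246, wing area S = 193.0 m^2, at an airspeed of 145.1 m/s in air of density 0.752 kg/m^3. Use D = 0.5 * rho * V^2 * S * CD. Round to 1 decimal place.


Step 1: Dynamic pressure q = 0.5 * 0.752 * 145.1^2 = 7916.3078 Pa
Step 2: Drag D = q * S * CD = 7916.3078 * 193.0 * 0.0246
Step 3: D = 37585.0 N

37585.0


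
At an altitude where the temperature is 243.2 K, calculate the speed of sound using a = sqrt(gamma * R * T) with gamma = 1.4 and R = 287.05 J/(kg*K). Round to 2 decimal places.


Step 1: gamma * R * T = 1.4 * 287.05 * 243.2 = 97734.784
Step 2: a = sqrt(97734.784) = 312.63 m/s

312.63


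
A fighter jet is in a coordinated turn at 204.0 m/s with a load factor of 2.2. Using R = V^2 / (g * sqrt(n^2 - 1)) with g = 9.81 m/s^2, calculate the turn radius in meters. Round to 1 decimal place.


Step 1: V^2 = 204.0^2 = 41616.0
Step 2: n^2 - 1 = 2.2^2 - 1 = 3.84
Step 3: sqrt(3.84) = 1.959592
Step 4: R = 41616.0 / (9.81 * 1.959592) = 2164.8 m

2164.8


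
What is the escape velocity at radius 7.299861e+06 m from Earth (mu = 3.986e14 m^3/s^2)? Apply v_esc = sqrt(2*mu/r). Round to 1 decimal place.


Step 1: 2*mu/r = 2 * 3.986e14 / 7.299861e+06 = 109207558.8837
Step 2: v_esc = sqrt(109207558.8837) = 10450.2 m/s

10450.2


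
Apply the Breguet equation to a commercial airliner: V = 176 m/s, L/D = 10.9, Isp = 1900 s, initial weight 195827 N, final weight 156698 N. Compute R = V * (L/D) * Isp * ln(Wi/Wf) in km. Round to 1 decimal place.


Step 1: Coefficient = V * (L/D) * Isp = 176 * 10.9 * 1900 = 3644960.0 m
Step 2: Wi/Wf = 195827 / 156698 = 1.24971
Step 3: ln(1.24971) = 0.222911
Step 4: R = 3644960.0 * 0.222911 = 812502.5 m = 812.5 km

812.5


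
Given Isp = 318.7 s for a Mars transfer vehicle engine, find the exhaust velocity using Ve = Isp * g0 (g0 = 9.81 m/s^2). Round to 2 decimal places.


Step 1: Ve = Isp * g0 = 318.7 * 9.81
Step 2: Ve = 3126.45 m/s

3126.45


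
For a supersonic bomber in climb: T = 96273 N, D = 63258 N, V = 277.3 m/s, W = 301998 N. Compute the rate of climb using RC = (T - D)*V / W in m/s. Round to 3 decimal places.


Step 1: Excess thrust = T - D = 96273 - 63258 = 33015 N
Step 2: Excess power = 33015 * 277.3 = 9155059.5 W
Step 3: RC = 9155059.5 / 301998 = 30.315 m/s

30.315


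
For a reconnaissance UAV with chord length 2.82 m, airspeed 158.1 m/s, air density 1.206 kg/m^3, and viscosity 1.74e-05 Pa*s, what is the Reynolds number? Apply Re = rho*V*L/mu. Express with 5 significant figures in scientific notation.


Step 1: Numerator = rho * V * L = 1.206 * 158.1 * 2.82 = 537.685452
Step 2: Re = 537.685452 / 1.74e-05
Step 3: Re = 3.0901e+07

3.0901e+07


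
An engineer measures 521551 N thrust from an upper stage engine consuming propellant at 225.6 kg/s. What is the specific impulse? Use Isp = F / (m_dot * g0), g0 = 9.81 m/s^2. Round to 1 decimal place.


Step 1: m_dot * g0 = 225.6 * 9.81 = 2213.14
Step 2: Isp = 521551 / 2213.14 = 235.7 s

235.7


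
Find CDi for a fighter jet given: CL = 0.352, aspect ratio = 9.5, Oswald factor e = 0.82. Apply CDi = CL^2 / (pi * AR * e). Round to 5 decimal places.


Step 1: CL^2 = 0.352^2 = 0.123904
Step 2: pi * AR * e = 3.14159 * 9.5 * 0.82 = 24.473007
Step 3: CDi = 0.123904 / 24.473007 = 0.00506

0.00506


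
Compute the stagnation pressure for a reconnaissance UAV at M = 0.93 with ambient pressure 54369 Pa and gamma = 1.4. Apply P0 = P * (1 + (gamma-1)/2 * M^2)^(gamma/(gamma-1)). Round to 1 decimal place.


Step 1: (gamma-1)/2 * M^2 = 0.2 * 0.8649 = 0.17298
Step 2: 1 + 0.17298 = 1.17298
Step 3: Exponent gamma/(gamma-1) = 3.5
Step 4: P0 = 54369 * 1.17298^3.5 = 95031.7 Pa

95031.7


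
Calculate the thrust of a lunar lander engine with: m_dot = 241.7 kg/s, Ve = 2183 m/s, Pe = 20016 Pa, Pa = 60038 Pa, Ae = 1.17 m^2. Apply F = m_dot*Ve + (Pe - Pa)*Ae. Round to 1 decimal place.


Step 1: Momentum thrust = m_dot * Ve = 241.7 * 2183 = 527631.1 N
Step 2: Pressure thrust = (Pe - Pa) * Ae = (20016 - 60038) * 1.17 = -46825.74 N
Step 3: Total thrust F = 527631.1 + -46825.74 = 480805.4 N

480805.4


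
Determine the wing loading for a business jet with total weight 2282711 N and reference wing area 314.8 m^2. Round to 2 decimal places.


Step 1: Wing loading = W / S = 2282711 / 314.8
Step 2: Wing loading = 7251.31 N/m^2

7251.31


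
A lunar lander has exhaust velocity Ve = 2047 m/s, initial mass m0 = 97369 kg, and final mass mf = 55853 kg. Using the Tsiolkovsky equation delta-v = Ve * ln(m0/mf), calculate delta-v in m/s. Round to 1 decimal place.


Step 1: Mass ratio m0/mf = 97369 / 55853 = 1.743308
Step 2: ln(1.743308) = 0.555785
Step 3: delta-v = 2047 * 0.555785 = 1137.7 m/s

1137.7


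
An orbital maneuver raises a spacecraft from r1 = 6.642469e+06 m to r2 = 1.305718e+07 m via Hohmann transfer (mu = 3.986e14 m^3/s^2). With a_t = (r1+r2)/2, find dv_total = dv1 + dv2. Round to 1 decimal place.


Step 1: Transfer semi-major axis a_t = (6.642469e+06 + 1.305718e+07) / 2 = 9.849824e+06 m
Step 2: v1 (circular at r1) = sqrt(mu/r1) = 7746.47 m/s
Step 3: v_t1 = sqrt(mu*(2/r1 - 1/a_t)) = 8918.96 m/s
Step 4: dv1 = |8918.96 - 7746.47| = 1172.49 m/s
Step 5: v2 (circular at r2) = 5525.15 m/s, v_t2 = 4537.27 m/s
Step 6: dv2 = |5525.15 - 4537.27| = 987.88 m/s
Step 7: Total delta-v = 1172.49 + 987.88 = 2160.4 m/s

2160.4


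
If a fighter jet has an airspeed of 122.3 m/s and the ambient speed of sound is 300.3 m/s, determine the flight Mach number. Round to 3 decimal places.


Step 1: M = V / a = 122.3 / 300.3
Step 2: M = 0.407

0.407


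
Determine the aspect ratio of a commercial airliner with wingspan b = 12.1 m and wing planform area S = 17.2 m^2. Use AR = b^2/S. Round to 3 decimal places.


Step 1: b^2 = 12.1^2 = 146.41
Step 2: AR = 146.41 / 17.2 = 8.512

8.512


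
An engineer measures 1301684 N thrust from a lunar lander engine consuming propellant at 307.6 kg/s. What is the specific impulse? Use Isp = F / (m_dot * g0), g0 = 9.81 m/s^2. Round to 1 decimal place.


Step 1: m_dot * g0 = 307.6 * 9.81 = 3017.56
Step 2: Isp = 1301684 / 3017.56 = 431.4 s

431.4


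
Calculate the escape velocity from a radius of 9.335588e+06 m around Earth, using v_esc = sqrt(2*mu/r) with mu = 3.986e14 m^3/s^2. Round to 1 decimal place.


Step 1: 2*mu/r = 2 * 3.986e14 / 9.335588e+06 = 85393657.0466
Step 2: v_esc = sqrt(85393657.0466) = 9240.9 m/s

9240.9


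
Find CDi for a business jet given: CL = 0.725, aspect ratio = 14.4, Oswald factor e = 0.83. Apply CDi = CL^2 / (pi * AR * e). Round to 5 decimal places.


Step 1: CL^2 = 0.725^2 = 0.525625
Step 2: pi * AR * e = 3.14159 * 14.4 * 0.83 = 37.548315
Step 3: CDi = 0.525625 / 37.548315 = 0.01400

0.01400


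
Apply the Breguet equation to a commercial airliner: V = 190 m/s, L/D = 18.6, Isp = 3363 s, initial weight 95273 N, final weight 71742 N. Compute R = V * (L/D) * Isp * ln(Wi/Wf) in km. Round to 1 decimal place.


Step 1: Coefficient = V * (L/D) * Isp = 190 * 18.6 * 3363 = 11884842.0 m
Step 2: Wi/Wf = 95273 / 71742 = 1.327995
Step 3: ln(1.327995) = 0.28367
Step 4: R = 11884842.0 * 0.28367 = 3371374.4 m = 3371.4 km

3371.4


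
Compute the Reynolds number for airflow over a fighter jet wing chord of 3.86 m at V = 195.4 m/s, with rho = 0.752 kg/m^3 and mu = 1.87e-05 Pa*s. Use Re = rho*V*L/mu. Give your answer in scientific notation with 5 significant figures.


Step 1: Numerator = rho * V * L = 0.752 * 195.4 * 3.86 = 567.191488
Step 2: Re = 567.191488 / 1.87e-05
Step 3: Re = 3.0331e+07

3.0331e+07


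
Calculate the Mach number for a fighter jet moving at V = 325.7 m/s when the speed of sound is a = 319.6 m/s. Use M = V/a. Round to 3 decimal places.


Step 1: M = V / a = 325.7 / 319.6
Step 2: M = 1.019

1.019


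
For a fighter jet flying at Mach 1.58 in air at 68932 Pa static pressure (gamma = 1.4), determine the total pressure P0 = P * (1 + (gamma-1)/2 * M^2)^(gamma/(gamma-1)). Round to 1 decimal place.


Step 1: (gamma-1)/2 * M^2 = 0.2 * 2.4964 = 0.49928
Step 2: 1 + 0.49928 = 1.49928
Step 3: Exponent gamma/(gamma-1) = 3.5
Step 4: P0 = 68932 * 1.49928^3.5 = 284453.0 Pa

284453.0


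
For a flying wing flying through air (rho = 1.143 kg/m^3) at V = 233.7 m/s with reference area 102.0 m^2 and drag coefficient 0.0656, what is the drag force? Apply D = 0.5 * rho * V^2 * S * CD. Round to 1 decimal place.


Step 1: Dynamic pressure q = 0.5 * 1.143 * 233.7^2 = 31212.8668 Pa
Step 2: Drag D = q * S * CD = 31212.8668 * 102.0 * 0.0656
Step 3: D = 208851.5 N

208851.5


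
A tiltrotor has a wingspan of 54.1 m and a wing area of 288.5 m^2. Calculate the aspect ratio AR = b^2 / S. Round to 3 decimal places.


Step 1: b^2 = 54.1^2 = 2926.81
Step 2: AR = 2926.81 / 288.5 = 10.145

10.145


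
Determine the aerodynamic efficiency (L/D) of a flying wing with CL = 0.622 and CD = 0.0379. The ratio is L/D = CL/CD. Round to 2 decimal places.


Step 1: L/D = CL / CD = 0.622 / 0.0379
Step 2: L/D = 16.41

16.41


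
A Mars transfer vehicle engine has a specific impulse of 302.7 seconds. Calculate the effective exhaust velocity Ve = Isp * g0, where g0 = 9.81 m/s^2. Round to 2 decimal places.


Step 1: Ve = Isp * g0 = 302.7 * 9.81
Step 2: Ve = 2969.49 m/s

2969.49


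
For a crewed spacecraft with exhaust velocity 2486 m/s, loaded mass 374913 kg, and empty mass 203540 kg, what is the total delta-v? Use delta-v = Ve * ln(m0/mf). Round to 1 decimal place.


Step 1: Mass ratio m0/mf = 374913 / 203540 = 1.841962
Step 2: ln(1.841962) = 0.610831
Step 3: delta-v = 2486 * 0.610831 = 1518.5 m/s

1518.5


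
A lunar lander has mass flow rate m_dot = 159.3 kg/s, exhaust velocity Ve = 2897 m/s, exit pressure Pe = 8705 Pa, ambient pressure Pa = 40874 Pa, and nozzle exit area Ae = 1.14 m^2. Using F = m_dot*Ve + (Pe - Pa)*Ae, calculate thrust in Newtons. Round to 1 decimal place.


Step 1: Momentum thrust = m_dot * Ve = 159.3 * 2897 = 461492.1 N
Step 2: Pressure thrust = (Pe - Pa) * Ae = (8705 - 40874) * 1.14 = -36672.66 N
Step 3: Total thrust F = 461492.1 + -36672.66 = 424819.4 N

424819.4


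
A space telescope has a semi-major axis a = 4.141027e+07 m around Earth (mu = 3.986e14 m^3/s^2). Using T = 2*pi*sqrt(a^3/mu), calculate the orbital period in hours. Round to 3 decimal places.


Step 1: a^3 / mu = 7.101076e+22 / 3.986e14 = 1.781504e+08
Step 2: sqrt(1.781504e+08) = 13347.3007 s
Step 3: T = 2*pi * 13347.3007 = 83863.56 s
Step 4: T in hours = 83863.56 / 3600 = 23.295 hours

23.295


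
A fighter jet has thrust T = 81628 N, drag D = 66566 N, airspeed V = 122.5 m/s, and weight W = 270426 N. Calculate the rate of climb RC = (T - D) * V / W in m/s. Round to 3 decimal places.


Step 1: Excess thrust = T - D = 81628 - 66566 = 15062 N
Step 2: Excess power = 15062 * 122.5 = 1845095.0 W
Step 3: RC = 1845095.0 / 270426 = 6.823 m/s

6.823


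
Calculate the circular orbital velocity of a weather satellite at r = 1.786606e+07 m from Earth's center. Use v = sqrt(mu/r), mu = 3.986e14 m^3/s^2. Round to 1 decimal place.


Step 1: mu / r = 3.986e14 / 1.786606e+07 = 22310459.0492
Step 2: v = sqrt(22310459.0492) = 4723.4 m/s

4723.4


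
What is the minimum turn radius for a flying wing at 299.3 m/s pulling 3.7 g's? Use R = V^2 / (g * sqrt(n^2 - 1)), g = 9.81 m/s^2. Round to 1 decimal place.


Step 1: V^2 = 299.3^2 = 89580.49
Step 2: n^2 - 1 = 3.7^2 - 1 = 12.69
Step 3: sqrt(12.69) = 3.562303
Step 4: R = 89580.49 / (9.81 * 3.562303) = 2563.4 m

2563.4


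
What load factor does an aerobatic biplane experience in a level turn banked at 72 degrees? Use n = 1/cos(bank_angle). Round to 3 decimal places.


Step 1: Convert 72 degrees to radians = 1.256637
Step 2: cos(72 deg) = 0.309017
Step 3: n = 1 / 0.309017 = 3.236

3.236


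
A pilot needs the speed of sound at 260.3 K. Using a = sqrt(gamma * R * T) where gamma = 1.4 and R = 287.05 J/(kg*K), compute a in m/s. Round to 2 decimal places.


Step 1: gamma * R * T = 1.4 * 287.05 * 260.3 = 104606.761
Step 2: a = sqrt(104606.761) = 323.43 m/s

323.43


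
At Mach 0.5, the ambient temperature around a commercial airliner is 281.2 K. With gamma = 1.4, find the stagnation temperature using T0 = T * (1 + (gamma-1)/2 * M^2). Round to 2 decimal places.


Step 1: (gamma-1)/2 = 0.2
Step 2: M^2 = 0.25
Step 3: 1 + 0.2 * 0.25 = 1.05
Step 4: T0 = 281.2 * 1.05 = 295.26 K

295.26


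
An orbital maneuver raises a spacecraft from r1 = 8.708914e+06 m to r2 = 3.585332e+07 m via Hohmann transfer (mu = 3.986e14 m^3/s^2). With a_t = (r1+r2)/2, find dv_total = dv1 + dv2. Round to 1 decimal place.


Step 1: Transfer semi-major axis a_t = (8.708914e+06 + 3.585332e+07) / 2 = 2.228112e+07 m
Step 2: v1 (circular at r1) = sqrt(mu/r1) = 6765.29 m/s
Step 3: v_t1 = sqrt(mu*(2/r1 - 1/a_t)) = 8581.89 m/s
Step 4: dv1 = |8581.89 - 6765.29| = 1816.59 m/s
Step 5: v2 (circular at r2) = 3334.29 m/s, v_t2 = 2084.57 m/s
Step 6: dv2 = |3334.29 - 2084.57| = 1249.72 m/s
Step 7: Total delta-v = 1816.59 + 1249.72 = 3066.3 m/s

3066.3


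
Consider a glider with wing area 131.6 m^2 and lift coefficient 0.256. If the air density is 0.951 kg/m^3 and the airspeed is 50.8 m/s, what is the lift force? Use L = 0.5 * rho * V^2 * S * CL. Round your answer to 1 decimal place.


Step 1: Calculate dynamic pressure q = 0.5 * 0.951 * 50.8^2 = 0.5 * 0.951 * 2580.64 = 1227.0943 Pa
Step 2: Multiply by wing area and lift coefficient: L = 1227.0943 * 131.6 * 0.256
Step 3: L = 161485.6125 * 0.256 = 41340.3 N

41340.3


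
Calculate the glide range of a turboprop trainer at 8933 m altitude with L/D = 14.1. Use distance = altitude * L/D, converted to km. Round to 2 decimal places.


Step 1: Glide distance = altitude * L/D = 8933 * 14.1 = 125955.3 m
Step 2: Convert to km: 125955.3 / 1000 = 125.96 km

125.96


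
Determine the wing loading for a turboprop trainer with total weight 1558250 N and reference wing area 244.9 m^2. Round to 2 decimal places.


Step 1: Wing loading = W / S = 1558250 / 244.9
Step 2: Wing loading = 6362.80 N/m^2

6362.80


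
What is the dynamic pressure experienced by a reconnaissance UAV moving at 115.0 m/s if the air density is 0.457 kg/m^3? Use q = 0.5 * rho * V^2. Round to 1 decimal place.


Step 1: V^2 = 115.0^2 = 13225.0
Step 2: q = 0.5 * 0.457 * 13225.0
Step 3: q = 3021.9 Pa

3021.9


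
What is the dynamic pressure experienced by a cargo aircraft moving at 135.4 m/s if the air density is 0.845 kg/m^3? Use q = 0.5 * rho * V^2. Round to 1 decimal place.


Step 1: V^2 = 135.4^2 = 18333.16
Step 2: q = 0.5 * 0.845 * 18333.16
Step 3: q = 7745.8 Pa

7745.8


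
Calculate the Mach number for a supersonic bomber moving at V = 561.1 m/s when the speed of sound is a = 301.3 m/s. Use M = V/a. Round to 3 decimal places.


Step 1: M = V / a = 561.1 / 301.3
Step 2: M = 1.862

1.862


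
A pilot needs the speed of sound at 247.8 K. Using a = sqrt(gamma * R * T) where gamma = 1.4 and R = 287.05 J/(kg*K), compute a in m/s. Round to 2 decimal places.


Step 1: gamma * R * T = 1.4 * 287.05 * 247.8 = 99583.386
Step 2: a = sqrt(99583.386) = 315.57 m/s

315.57


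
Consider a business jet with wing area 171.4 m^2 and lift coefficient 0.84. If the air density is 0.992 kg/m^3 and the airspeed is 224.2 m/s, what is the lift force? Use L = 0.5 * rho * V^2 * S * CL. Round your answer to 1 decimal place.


Step 1: Calculate dynamic pressure q = 0.5 * 0.992 * 224.2^2 = 0.5 * 0.992 * 50265.64 = 24931.7574 Pa
Step 2: Multiply by wing area and lift coefficient: L = 24931.7574 * 171.4 * 0.84
Step 3: L = 4273303.2252 * 0.84 = 3589574.7 N

3589574.7


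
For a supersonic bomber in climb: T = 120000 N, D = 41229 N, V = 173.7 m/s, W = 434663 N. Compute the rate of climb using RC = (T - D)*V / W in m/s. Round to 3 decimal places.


Step 1: Excess thrust = T - D = 120000 - 41229 = 78771 N
Step 2: Excess power = 78771 * 173.7 = 13682522.7 W
Step 3: RC = 13682522.7 / 434663 = 31.478 m/s

31.478


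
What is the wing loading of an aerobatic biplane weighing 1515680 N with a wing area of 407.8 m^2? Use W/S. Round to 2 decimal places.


Step 1: Wing loading = W / S = 1515680 / 407.8
Step 2: Wing loading = 3716.72 N/m^2

3716.72


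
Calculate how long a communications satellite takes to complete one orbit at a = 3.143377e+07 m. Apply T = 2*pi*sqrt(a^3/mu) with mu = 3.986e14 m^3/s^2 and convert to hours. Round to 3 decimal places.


Step 1: a^3 / mu = 3.105914e+22 / 3.986e14 = 7.792057e+07
Step 2: sqrt(7.792057e+07) = 8827.2629 s
Step 3: T = 2*pi * 8827.2629 = 55463.33 s
Step 4: T in hours = 55463.33 / 3600 = 15.406 hours

15.406


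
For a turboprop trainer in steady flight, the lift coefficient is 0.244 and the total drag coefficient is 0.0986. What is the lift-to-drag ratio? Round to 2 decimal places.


Step 1: L/D = CL / CD = 0.244 / 0.0986
Step 2: L/D = 2.47

2.47


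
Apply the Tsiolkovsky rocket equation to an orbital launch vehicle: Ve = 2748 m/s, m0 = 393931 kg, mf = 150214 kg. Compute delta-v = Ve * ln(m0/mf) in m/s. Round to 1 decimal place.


Step 1: Mass ratio m0/mf = 393931 / 150214 = 2.622465
Step 2: ln(2.622465) = 0.964115
Step 3: delta-v = 2748 * 0.964115 = 2649.4 m/s

2649.4


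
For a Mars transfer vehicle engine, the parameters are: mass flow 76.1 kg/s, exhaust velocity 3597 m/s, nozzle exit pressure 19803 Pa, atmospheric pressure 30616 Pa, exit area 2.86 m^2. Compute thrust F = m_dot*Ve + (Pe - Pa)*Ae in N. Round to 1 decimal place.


Step 1: Momentum thrust = m_dot * Ve = 76.1 * 3597 = 273731.7 N
Step 2: Pressure thrust = (Pe - Pa) * Ae = (19803 - 30616) * 2.86 = -30925.18 N
Step 3: Total thrust F = 273731.7 + -30925.18 = 242806.5 N

242806.5


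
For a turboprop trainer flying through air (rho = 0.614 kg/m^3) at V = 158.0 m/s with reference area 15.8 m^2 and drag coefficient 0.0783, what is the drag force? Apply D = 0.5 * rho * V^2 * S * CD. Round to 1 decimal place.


Step 1: Dynamic pressure q = 0.5 * 0.614 * 158.0^2 = 7663.948 Pa
Step 2: Drag D = q * S * CD = 7663.948 * 15.8 * 0.0783
Step 3: D = 9481.4 N

9481.4


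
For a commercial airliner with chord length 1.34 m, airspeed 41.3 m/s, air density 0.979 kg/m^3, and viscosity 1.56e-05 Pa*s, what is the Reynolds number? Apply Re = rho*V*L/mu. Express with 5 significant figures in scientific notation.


Step 1: Numerator = rho * V * L = 0.979 * 41.3 * 1.34 = 54.179818
Step 2: Re = 54.179818 / 1.56e-05
Step 3: Re = 3.4731e+06

3.4731e+06


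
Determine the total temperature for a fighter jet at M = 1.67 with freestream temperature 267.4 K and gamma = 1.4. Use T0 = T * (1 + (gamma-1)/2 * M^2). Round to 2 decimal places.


Step 1: (gamma-1)/2 = 0.2
Step 2: M^2 = 2.7889
Step 3: 1 + 0.2 * 2.7889 = 1.55778
Step 4: T0 = 267.4 * 1.55778 = 416.55 K

416.55


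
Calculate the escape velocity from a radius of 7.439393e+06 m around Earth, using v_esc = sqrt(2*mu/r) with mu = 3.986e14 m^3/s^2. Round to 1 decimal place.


Step 1: 2*mu/r = 2 * 3.986e14 / 7.439393e+06 = 107159280.3338
Step 2: v_esc = sqrt(107159280.3338) = 10351.8 m/s

10351.8


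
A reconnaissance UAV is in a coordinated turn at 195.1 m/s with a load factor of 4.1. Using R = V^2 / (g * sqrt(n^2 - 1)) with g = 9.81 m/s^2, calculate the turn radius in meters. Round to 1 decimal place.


Step 1: V^2 = 195.1^2 = 38064.01
Step 2: n^2 - 1 = 4.1^2 - 1 = 15.81
Step 3: sqrt(15.81) = 3.976179
Step 4: R = 38064.01 / (9.81 * 3.976179) = 975.8 m

975.8


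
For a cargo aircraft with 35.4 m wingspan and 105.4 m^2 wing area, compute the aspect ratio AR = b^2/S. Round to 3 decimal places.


Step 1: b^2 = 35.4^2 = 1253.16
Step 2: AR = 1253.16 / 105.4 = 11.890

11.890


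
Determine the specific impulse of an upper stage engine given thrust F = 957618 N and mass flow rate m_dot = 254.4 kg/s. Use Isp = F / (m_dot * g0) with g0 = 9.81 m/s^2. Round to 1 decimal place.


Step 1: m_dot * g0 = 254.4 * 9.81 = 2495.66
Step 2: Isp = 957618 / 2495.66 = 383.7 s

383.7


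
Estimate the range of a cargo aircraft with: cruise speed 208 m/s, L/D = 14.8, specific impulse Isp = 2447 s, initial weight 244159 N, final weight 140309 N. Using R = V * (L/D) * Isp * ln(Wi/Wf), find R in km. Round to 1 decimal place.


Step 1: Coefficient = V * (L/D) * Isp = 208 * 14.8 * 2447 = 7532844.8 m
Step 2: Wi/Wf = 244159 / 140309 = 1.740152
Step 3: ln(1.740152) = 0.553973
Step 4: R = 7532844.8 * 0.553973 = 4172989.0 m = 4173.0 km

4173.0


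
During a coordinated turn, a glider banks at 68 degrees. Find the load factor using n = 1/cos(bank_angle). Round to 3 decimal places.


Step 1: Convert 68 degrees to radians = 1.186824
Step 2: cos(68 deg) = 0.374607
Step 3: n = 1 / 0.374607 = 2.669

2.669


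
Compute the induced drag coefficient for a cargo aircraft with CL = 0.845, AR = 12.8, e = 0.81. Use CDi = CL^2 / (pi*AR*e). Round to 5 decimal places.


Step 1: CL^2 = 0.845^2 = 0.714025
Step 2: pi * AR * e = 3.14159 * 12.8 * 0.81 = 32.572033
Step 3: CDi = 0.714025 / 32.572033 = 0.02192

0.02192


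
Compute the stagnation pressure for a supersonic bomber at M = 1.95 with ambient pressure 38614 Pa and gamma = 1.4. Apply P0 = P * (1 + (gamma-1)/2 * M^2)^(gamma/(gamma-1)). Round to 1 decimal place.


Step 1: (gamma-1)/2 * M^2 = 0.2 * 3.8025 = 0.7605
Step 2: 1 + 0.7605 = 1.7605
Step 3: Exponent gamma/(gamma-1) = 3.5
Step 4: P0 = 38614 * 1.7605^3.5 = 279557.3 Pa

279557.3


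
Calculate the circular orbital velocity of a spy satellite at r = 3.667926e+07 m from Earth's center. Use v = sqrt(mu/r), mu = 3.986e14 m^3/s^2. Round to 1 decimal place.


Step 1: mu / r = 3.986e14 / 3.667926e+07 = 10867176.7097
Step 2: v = sqrt(10867176.7097) = 3296.5 m/s

3296.5


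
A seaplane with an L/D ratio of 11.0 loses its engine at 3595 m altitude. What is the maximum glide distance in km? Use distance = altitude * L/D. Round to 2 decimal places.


Step 1: Glide distance = altitude * L/D = 3595 * 11.0 = 39545.0 m
Step 2: Convert to km: 39545.0 / 1000 = 39.55 km

39.55


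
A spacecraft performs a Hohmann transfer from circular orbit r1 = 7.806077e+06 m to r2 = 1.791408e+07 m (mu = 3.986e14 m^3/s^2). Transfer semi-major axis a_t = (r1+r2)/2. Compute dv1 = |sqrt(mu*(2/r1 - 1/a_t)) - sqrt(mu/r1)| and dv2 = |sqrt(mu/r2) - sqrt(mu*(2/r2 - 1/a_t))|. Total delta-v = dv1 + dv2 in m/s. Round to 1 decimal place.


Step 1: Transfer semi-major axis a_t = (7.806077e+06 + 1.791408e+07) / 2 = 1.286008e+07 m
Step 2: v1 (circular at r1) = sqrt(mu/r1) = 7145.82 m/s
Step 3: v_t1 = sqrt(mu*(2/r1 - 1/a_t)) = 8433.89 m/s
Step 4: dv1 = |8433.89 - 7145.82| = 1288.06 m/s
Step 5: v2 (circular at r2) = 4717.06 m/s, v_t2 = 3675.07 m/s
Step 6: dv2 = |4717.06 - 3675.07| = 1041.99 m/s
Step 7: Total delta-v = 1288.06 + 1041.99 = 2330.0 m/s

2330.0


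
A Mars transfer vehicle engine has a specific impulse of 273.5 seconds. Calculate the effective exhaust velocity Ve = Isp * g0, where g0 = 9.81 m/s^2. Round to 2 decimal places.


Step 1: Ve = Isp * g0 = 273.5 * 9.81
Step 2: Ve = 2683.04 m/s

2683.04


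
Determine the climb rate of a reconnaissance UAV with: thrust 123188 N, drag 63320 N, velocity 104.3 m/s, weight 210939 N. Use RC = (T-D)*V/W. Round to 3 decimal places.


Step 1: Excess thrust = T - D = 123188 - 63320 = 59868 N
Step 2: Excess power = 59868 * 104.3 = 6244232.4 W
Step 3: RC = 6244232.4 / 210939 = 29.602 m/s

29.602


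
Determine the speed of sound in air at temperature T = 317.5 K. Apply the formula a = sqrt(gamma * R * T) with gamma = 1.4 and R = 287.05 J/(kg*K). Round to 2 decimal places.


Step 1: gamma * R * T = 1.4 * 287.05 * 317.5 = 127593.725
Step 2: a = sqrt(127593.725) = 357.20 m/s

357.20


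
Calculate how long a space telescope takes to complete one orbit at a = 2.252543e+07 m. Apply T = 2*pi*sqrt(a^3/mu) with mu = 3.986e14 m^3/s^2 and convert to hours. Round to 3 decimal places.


Step 1: a^3 / mu = 1.142929e+22 / 3.986e14 = 2.867358e+07
Step 2: sqrt(2.867358e+07) = 5354.7721 s
Step 3: T = 2*pi * 5354.7721 = 33645.03 s
Step 4: T in hours = 33645.03 / 3600 = 9.346 hours

9.346


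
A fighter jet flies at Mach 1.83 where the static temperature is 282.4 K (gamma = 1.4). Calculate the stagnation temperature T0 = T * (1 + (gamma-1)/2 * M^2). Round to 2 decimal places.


Step 1: (gamma-1)/2 = 0.2
Step 2: M^2 = 3.3489
Step 3: 1 + 0.2 * 3.3489 = 1.66978
Step 4: T0 = 282.4 * 1.66978 = 471.55 K

471.55


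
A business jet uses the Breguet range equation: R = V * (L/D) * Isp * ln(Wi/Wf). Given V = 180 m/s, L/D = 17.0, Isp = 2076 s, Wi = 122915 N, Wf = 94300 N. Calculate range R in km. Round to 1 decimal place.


Step 1: Coefficient = V * (L/D) * Isp = 180 * 17.0 * 2076 = 6352560.0 m
Step 2: Wi/Wf = 122915 / 94300 = 1.303446
Step 3: ln(1.303446) = 0.265012
Step 4: R = 6352560.0 * 0.265012 = 1683503.8 m = 1683.5 km

1683.5


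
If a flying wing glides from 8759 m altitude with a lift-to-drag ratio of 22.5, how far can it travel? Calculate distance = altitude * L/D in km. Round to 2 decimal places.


Step 1: Glide distance = altitude * L/D = 8759 * 22.5 = 197077.5 m
Step 2: Convert to km: 197077.5 / 1000 = 197.08 km

197.08


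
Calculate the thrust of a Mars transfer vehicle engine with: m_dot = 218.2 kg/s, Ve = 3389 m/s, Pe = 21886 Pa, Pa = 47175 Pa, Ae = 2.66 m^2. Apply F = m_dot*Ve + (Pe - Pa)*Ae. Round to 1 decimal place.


Step 1: Momentum thrust = m_dot * Ve = 218.2 * 3389 = 739479.8 N
Step 2: Pressure thrust = (Pe - Pa) * Ae = (21886 - 47175) * 2.66 = -67268.74 N
Step 3: Total thrust F = 739479.8 + -67268.74 = 672211.1 N

672211.1


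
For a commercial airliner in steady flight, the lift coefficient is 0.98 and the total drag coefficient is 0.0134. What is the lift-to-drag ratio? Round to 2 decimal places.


Step 1: L/D = CL / CD = 0.98 / 0.0134
Step 2: L/D = 73.13

73.13


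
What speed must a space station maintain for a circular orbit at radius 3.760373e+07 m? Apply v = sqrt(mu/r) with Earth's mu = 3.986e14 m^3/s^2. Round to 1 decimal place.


Step 1: mu / r = 3.986e14 / 3.760373e+07 = 10600012.286
Step 2: v = sqrt(10600012.286) = 3255.8 m/s

3255.8


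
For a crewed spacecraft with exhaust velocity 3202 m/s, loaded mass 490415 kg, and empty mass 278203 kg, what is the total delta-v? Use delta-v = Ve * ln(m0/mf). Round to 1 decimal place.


Step 1: Mass ratio m0/mf = 490415 / 278203 = 1.762796
Step 2: ln(1.762796) = 0.566901
Step 3: delta-v = 3202 * 0.566901 = 1815.2 m/s

1815.2


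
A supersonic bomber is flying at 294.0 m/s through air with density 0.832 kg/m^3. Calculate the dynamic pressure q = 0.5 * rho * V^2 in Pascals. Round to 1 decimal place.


Step 1: V^2 = 294.0^2 = 86436.0
Step 2: q = 0.5 * 0.832 * 86436.0
Step 3: q = 35957.4 Pa

35957.4


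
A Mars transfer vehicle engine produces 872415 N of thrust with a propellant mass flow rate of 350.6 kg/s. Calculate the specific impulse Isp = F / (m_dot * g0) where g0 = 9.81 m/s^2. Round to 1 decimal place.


Step 1: m_dot * g0 = 350.6 * 9.81 = 3439.39
Step 2: Isp = 872415 / 3439.39 = 253.7 s

253.7


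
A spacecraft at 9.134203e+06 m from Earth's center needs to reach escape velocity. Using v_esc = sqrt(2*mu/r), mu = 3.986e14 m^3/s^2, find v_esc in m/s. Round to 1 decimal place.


Step 1: 2*mu/r = 2 * 3.986e14 / 9.134203e+06 = 87276361.1669
Step 2: v_esc = sqrt(87276361.1669) = 9342.2 m/s

9342.2


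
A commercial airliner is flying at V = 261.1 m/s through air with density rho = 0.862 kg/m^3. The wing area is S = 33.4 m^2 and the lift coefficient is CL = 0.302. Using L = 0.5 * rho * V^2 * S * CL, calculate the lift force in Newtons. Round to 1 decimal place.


Step 1: Calculate dynamic pressure q = 0.5 * 0.862 * 261.1^2 = 0.5 * 0.862 * 68173.21 = 29382.6535 Pa
Step 2: Multiply by wing area and lift coefficient: L = 29382.6535 * 33.4 * 0.302
Step 3: L = 981380.6272 * 0.302 = 296376.9 N

296376.9


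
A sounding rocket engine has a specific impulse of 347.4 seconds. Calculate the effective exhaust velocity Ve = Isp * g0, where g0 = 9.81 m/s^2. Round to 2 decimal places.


Step 1: Ve = Isp * g0 = 347.4 * 9.81
Step 2: Ve = 3407.99 m/s

3407.99


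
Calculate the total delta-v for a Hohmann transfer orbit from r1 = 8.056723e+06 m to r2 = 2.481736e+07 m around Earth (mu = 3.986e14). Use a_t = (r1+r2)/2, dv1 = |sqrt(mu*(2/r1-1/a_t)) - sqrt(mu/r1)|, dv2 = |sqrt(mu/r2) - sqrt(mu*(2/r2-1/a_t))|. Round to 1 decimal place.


Step 1: Transfer semi-major axis a_t = (8.056723e+06 + 2.481736e+07) / 2 = 1.643704e+07 m
Step 2: v1 (circular at r1) = sqrt(mu/r1) = 7033.79 m/s
Step 3: v_t1 = sqrt(mu*(2/r1 - 1/a_t)) = 8642.82 m/s
Step 4: dv1 = |8642.82 - 7033.79| = 1609.03 m/s
Step 5: v2 (circular at r2) = 4007.66 m/s, v_t2 = 2805.81 m/s
Step 6: dv2 = |4007.66 - 2805.81| = 1201.85 m/s
Step 7: Total delta-v = 1609.03 + 1201.85 = 2810.9 m/s

2810.9


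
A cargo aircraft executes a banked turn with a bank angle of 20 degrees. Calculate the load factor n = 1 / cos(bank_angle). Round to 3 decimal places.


Step 1: Convert 20 degrees to radians = 0.349066
Step 2: cos(20 deg) = 0.939693
Step 3: n = 1 / 0.939693 = 1.064

1.064


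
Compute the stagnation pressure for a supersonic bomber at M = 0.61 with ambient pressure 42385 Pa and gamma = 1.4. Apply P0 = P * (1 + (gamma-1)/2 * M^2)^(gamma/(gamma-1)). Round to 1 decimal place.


Step 1: (gamma-1)/2 * M^2 = 0.2 * 0.3721 = 0.07442
Step 2: 1 + 0.07442 = 1.07442
Step 3: Exponent gamma/(gamma-1) = 3.5
Step 4: P0 = 42385 * 1.07442^3.5 = 54490.6 Pa

54490.6


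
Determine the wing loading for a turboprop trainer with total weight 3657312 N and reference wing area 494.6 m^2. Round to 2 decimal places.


Step 1: Wing loading = W / S = 3657312 / 494.6
Step 2: Wing loading = 7394.48 N/m^2

7394.48


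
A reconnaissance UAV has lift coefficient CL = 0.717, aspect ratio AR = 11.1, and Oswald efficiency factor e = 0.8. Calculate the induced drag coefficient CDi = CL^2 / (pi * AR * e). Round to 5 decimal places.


Step 1: CL^2 = 0.717^2 = 0.514089
Step 2: pi * AR * e = 3.14159 * 11.1 * 0.8 = 27.897343
Step 3: CDi = 0.514089 / 27.897343 = 0.01843

0.01843


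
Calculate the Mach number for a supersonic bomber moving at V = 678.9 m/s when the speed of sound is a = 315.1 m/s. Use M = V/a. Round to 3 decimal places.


Step 1: M = V / a = 678.9 / 315.1
Step 2: M = 2.155

2.155


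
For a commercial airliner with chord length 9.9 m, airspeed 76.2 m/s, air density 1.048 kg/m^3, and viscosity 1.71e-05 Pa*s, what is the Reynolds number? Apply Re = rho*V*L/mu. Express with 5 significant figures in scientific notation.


Step 1: Numerator = rho * V * L = 1.048 * 76.2 * 9.9 = 790.59024
Step 2: Re = 790.59024 / 1.71e-05
Step 3: Re = 4.6233e+07

4.6233e+07


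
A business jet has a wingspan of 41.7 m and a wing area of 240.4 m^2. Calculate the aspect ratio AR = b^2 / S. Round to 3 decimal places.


Step 1: b^2 = 41.7^2 = 1738.89
Step 2: AR = 1738.89 / 240.4 = 7.233

7.233


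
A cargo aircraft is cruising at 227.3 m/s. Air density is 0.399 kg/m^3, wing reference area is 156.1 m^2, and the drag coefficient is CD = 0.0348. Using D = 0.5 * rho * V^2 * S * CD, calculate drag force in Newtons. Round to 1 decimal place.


Step 1: Dynamic pressure q = 0.5 * 0.399 * 227.3^2 = 10307.2254 Pa
Step 2: Drag D = q * S * CD = 10307.2254 * 156.1 * 0.0348
Step 3: D = 55991.7 N

55991.7


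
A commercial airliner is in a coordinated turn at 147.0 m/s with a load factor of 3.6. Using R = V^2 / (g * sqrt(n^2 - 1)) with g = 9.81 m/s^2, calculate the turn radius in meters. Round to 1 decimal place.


Step 1: V^2 = 147.0^2 = 21609.0
Step 2: n^2 - 1 = 3.6^2 - 1 = 11.96
Step 3: sqrt(11.96) = 3.458323
Step 4: R = 21609.0 / (9.81 * 3.458323) = 636.9 m

636.9


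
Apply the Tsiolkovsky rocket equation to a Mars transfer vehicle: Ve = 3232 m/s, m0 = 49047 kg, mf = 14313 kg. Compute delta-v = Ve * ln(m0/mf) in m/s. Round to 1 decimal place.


Step 1: Mass ratio m0/mf = 49047 / 14313 = 3.426745
Step 2: ln(3.426745) = 1.231611
Step 3: delta-v = 3232 * 1.231611 = 3980.6 m/s

3980.6


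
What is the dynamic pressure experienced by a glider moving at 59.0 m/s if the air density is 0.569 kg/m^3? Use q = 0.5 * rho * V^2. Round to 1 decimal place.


Step 1: V^2 = 59.0^2 = 3481.0
Step 2: q = 0.5 * 0.569 * 3481.0
Step 3: q = 990.3 Pa

990.3


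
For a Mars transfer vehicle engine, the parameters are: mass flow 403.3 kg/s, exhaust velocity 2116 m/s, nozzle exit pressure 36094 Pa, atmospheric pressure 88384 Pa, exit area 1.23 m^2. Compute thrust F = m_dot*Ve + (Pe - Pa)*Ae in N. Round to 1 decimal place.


Step 1: Momentum thrust = m_dot * Ve = 403.3 * 2116 = 853382.8 N
Step 2: Pressure thrust = (Pe - Pa) * Ae = (36094 - 88384) * 1.23 = -64316.70 N
Step 3: Total thrust F = 853382.8 + -64316.70 = 789066.1 N

789066.1


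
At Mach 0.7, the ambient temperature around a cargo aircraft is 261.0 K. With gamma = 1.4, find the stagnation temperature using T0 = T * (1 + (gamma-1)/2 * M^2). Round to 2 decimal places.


Step 1: (gamma-1)/2 = 0.2
Step 2: M^2 = 0.49
Step 3: 1 + 0.2 * 0.49 = 1.098
Step 4: T0 = 261.0 * 1.098 = 286.58 K

286.58


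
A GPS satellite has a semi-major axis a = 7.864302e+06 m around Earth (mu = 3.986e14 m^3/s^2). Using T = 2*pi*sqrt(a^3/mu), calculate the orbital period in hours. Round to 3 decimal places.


Step 1: a^3 / mu = 4.863854e+20 / 3.986e14 = 1.220234e+06
Step 2: sqrt(1.220234e+06) = 1104.6422 s
Step 3: T = 2*pi * 1104.6422 = 6940.67 s
Step 4: T in hours = 6940.67 / 3600 = 1.928 hours

1.928


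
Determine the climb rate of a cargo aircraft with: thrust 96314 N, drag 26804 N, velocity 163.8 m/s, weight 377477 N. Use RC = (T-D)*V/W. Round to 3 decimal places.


Step 1: Excess thrust = T - D = 96314 - 26804 = 69510 N
Step 2: Excess power = 69510 * 163.8 = 11385738.0 W
Step 3: RC = 11385738.0 / 377477 = 30.163 m/s

30.163


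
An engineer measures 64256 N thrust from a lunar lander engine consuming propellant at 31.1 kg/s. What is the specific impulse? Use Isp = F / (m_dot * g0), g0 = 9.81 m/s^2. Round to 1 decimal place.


Step 1: m_dot * g0 = 31.1 * 9.81 = 305.09
Step 2: Isp = 64256 / 305.09 = 210.6 s

210.6


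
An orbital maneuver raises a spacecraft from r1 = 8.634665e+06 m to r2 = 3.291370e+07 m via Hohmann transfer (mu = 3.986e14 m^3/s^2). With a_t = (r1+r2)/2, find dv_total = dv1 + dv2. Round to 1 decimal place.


Step 1: Transfer semi-major axis a_t = (8.634665e+06 + 3.291370e+07) / 2 = 2.077418e+07 m
Step 2: v1 (circular at r1) = sqrt(mu/r1) = 6794.32 m/s
Step 3: v_t1 = sqrt(mu*(2/r1 - 1/a_t)) = 8552.09 m/s
Step 4: dv1 = |8552.09 - 6794.32| = 1757.77 m/s
Step 5: v2 (circular at r2) = 3480.01 m/s, v_t2 = 2243.58 m/s
Step 6: dv2 = |3480.01 - 2243.58| = 1236.43 m/s
Step 7: Total delta-v = 1757.77 + 1236.43 = 2994.2 m/s

2994.2


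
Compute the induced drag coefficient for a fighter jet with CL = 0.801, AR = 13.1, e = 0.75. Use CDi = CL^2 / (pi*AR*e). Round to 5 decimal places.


Step 1: CL^2 = 0.801^2 = 0.641601
Step 2: pi * AR * e = 3.14159 * 13.1 * 0.75 = 30.866148
Step 3: CDi = 0.641601 / 30.866148 = 0.02079

0.02079


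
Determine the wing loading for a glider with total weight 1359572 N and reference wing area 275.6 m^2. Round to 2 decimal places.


Step 1: Wing loading = W / S = 1359572 / 275.6
Step 2: Wing loading = 4933.13 N/m^2

4933.13


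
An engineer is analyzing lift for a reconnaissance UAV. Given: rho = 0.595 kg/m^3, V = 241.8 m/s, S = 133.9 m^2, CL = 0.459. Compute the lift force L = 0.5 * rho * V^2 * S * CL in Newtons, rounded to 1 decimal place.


Step 1: Calculate dynamic pressure q = 0.5 * 0.595 * 241.8^2 = 0.5 * 0.595 * 58467.24 = 17394.0039 Pa
Step 2: Multiply by wing area and lift coefficient: L = 17394.0039 * 133.9 * 0.459
Step 3: L = 2329057.1222 * 0.459 = 1069037.2 N

1069037.2


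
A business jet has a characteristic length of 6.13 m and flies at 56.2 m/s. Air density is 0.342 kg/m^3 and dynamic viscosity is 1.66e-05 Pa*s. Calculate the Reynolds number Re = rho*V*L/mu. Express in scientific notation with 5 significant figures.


Step 1: Numerator = rho * V * L = 0.342 * 56.2 * 6.13 = 117.821052
Step 2: Re = 117.821052 / 1.66e-05
Step 3: Re = 7.0977e+06

7.0977e+06


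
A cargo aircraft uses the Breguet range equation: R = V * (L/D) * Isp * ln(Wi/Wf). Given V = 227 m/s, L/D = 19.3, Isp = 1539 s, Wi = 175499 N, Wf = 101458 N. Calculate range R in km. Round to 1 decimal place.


Step 1: Coefficient = V * (L/D) * Isp = 227 * 19.3 * 1539 = 6742512.9 m
Step 2: Wi/Wf = 175499 / 101458 = 1.72977
Step 3: ln(1.72977) = 0.547988
Step 4: R = 6742512.9 * 0.547988 = 3694819.0 m = 3694.8 km

3694.8


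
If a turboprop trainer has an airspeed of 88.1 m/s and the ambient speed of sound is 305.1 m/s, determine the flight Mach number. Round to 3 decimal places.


Step 1: M = V / a = 88.1 / 305.1
Step 2: M = 0.289

0.289


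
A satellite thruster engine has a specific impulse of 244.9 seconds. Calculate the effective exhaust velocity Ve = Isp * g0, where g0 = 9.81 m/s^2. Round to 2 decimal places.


Step 1: Ve = Isp * g0 = 244.9 * 9.81
Step 2: Ve = 2402.47 m/s

2402.47


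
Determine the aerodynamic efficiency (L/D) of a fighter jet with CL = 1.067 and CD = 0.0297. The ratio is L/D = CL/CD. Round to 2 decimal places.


Step 1: L/D = CL / CD = 1.067 / 0.0297
Step 2: L/D = 35.93

35.93


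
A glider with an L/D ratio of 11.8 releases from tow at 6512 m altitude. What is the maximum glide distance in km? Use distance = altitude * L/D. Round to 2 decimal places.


Step 1: Glide distance = altitude * L/D = 6512 * 11.8 = 76841.6 m
Step 2: Convert to km: 76841.6 / 1000 = 76.84 km

76.84
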